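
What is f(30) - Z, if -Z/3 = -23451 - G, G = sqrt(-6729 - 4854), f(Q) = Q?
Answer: -70323 - 27*I*sqrt(143) ≈ -70323.0 - 322.87*I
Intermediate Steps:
G = 9*I*sqrt(143) (G = sqrt(-11583) = 9*I*sqrt(143) ≈ 107.62*I)
Z = 70353 + 27*I*sqrt(143) (Z = -3*(-23451 - 9*I*sqrt(143)) = 70353 + 27*I*sqrt(143) ≈ 70353.0 + 322.87*I)
f(30) - Z = 30 - (70353 + 27*I*sqrt(143)) = 30 + (-70353 - 27*I*sqrt(143)) = -70323 - 27*I*sqrt(143)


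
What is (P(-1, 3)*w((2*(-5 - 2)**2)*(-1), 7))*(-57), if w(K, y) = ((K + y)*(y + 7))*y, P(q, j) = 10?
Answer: 5083260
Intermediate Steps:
w(K, y) = y*(7 + y)*(K + y) (w(K, y) = ((K + y)*(7 + y))*y = ((7 + y)*(K + y))*y = y*(7 + y)*(K + y))
(P(-1, 3)*w((2*(-5 - 2)**2)*(-1), 7))*(-57) = (10*(7*(7**2 + 7*((2*(-5 - 2)**2)*(-1)) + 7*7 + ((2*(-5 - 2)**2)*(-1))*7)))*(-57) = (10*(7*(49 + 7*((2*(-7)**2)*(-1)) + 49 + ((2*(-7)**2)*(-1))*7)))*(-57) = (10*(7*(49 + 7*((2*49)*(-1)) + 49 + ((2*49)*(-1))*7)))*(-57) = (10*(7*(49 + 7*(98*(-1)) + 49 + (98*(-1))*7)))*(-57) = (10*(7*(49 + 7*(-98) + 49 - 98*7)))*(-57) = (10*(7*(49 - 686 + 49 - 686)))*(-57) = (10*(7*(-1274)))*(-57) = (10*(-8918))*(-57) = -89180*(-57) = 5083260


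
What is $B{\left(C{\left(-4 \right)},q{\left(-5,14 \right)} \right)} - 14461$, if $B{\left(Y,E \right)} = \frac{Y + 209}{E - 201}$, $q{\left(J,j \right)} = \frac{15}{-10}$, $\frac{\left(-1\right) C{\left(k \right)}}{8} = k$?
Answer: $- \frac{5857187}{405} \approx -14462.0$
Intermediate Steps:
$C{\left(k \right)} = - 8 k$
$q{\left(J,j \right)} = - \frac{3}{2}$ ($q{\left(J,j \right)} = 15 \left(- \frac{1}{10}\right) = - \frac{3}{2}$)
$B{\left(Y,E \right)} = \frac{209 + Y}{-201 + E}$
$B{\left(C{\left(-4 \right)},q{\left(-5,14 \right)} \right)} - 14461 = \frac{209 - -32}{-201 - \frac{3}{2}} - 14461 = \frac{209 + 32}{- \frac{405}{2}} - 14461 = \left(- \frac{2}{405}\right) 241 - 14461 = - \frac{482}{405} - 14461 = - \frac{5857187}{405}$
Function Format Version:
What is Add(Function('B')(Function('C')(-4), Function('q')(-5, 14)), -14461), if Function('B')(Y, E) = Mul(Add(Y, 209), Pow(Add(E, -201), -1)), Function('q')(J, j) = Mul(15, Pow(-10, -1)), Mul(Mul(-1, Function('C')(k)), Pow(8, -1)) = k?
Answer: Rational(-5857187, 405) ≈ -14462.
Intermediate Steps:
Function('C')(k) = Mul(-8, k)
Function('q')(J, j) = Rational(-3, 2) (Function('q')(J, j) = Mul(15, Rational(-1, 10)) = Rational(-3, 2))
Function('B')(Y, E) = Mul(Pow(Add(-201, E), -1), Add(209, Y)) (Function('B')(Y, E) = Mul(Add(209, Y), Pow(Add(-201, E), -1)) = Mul(Pow(Add(-201, E), -1), Add(209, Y)))
Add(Function('B')(Function('C')(-4), Function('q')(-5, 14)), -14461) = Add(Mul(Pow(Add(-201, Rational(-3, 2)), -1), Add(209, Mul(-8, -4))), -14461) = Add(Mul(Pow(Rational(-405, 2), -1), Add(209, 32)), -14461) = Add(Mul(Rational(-2, 405), 241), -14461) = Add(Rational(-482, 405), -14461) = Rational(-5857187, 405)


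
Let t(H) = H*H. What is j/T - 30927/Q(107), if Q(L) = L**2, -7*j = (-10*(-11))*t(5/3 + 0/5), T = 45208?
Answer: -44057398579/16303971348 ≈ -2.7022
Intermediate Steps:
t(H) = H**2
j = -2750/63 (j = -(-10*(-11))*(5/3 + 0/5)**2/7 = -110*(5*(1/3) + 0*(1/5))**2/7 = -110*(5/3 + 0)**2/7 = -110*(5/3)**2/7 = -110*25/(7*9) = -1/7*2750/9 = -2750/63 ≈ -43.651)
j/T - 30927/Q(107) = -2750/63/45208 - 30927/(107**2) = -2750/63*1/45208 - 30927/11449 = -1375/1424052 - 30927*1/11449 = -1375/1424052 - 30927/11449 = -44057398579/16303971348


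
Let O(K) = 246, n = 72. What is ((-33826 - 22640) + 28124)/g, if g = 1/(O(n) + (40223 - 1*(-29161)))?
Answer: -1973453460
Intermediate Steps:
g = 1/69630 (g = 1/(246 + (40223 - 1*(-29161))) = 1/(246 + (40223 + 29161)) = 1/(246 + 69384) = 1/69630 ≈ 1.4362e-5)
((-33826 - 22640) + 28124)/g = ((-33826 - 22640) + 28124)/(1/69630) = (-56466 + 28124)*69630 = -28342*69630 = -1973453460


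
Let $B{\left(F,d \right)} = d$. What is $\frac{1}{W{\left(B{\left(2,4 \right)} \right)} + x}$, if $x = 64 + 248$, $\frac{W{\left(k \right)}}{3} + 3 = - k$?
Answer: $\frac{1}{291} \approx 0.0034364$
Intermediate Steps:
$W{\left(k \right)} = -9 - 3 k$ ($W{\left(k \right)} = -9 + 3 \left(- k\right) = -9 - 3 k$)
$x = 312$
$\frac{1}{W{\left(B{\left(2,4 \right)} \right)} + x} = \frac{1}{\left(-9 - 12\right) + 312} = \frac{1}{-21 + 312} = \frac{1}{291}$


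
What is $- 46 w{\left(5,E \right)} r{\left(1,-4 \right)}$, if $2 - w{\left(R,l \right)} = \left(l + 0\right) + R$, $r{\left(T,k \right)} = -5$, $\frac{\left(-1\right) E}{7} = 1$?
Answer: $920$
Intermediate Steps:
$E = -7$ ($E = \left(-7\right) 1 = -7$)
$w{\left(R,l \right)} = 2 - R - l$ ($w{\left(R,l \right)} = 2 - \left(\left(l + 0\right) + R\right) = 2 - \left(l + R\right) = 2 - \left(R + l\right) = 2 - R - l$)
$- 46 w{\left(5,E \right)} r{\left(1,-4 \right)} = - 46 \left(2 - 5 - -7\right) \left(-5\right) = - 46 \left(2 - 5 + 7\right) \left(-5\right) = \left(-46\right) 4 \left(-5\right) = \left(-184\right) \left(-5\right) = 920$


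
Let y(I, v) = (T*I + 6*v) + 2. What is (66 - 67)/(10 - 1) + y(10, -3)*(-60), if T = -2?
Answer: 19439/9 ≈ 2159.9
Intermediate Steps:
y(I, v) = 2 - 2*I + 6*v (y(I, v) = (-2*I + 6*v) + 2 = 2 - 2*I + 6*v)
(66 - 67)/(10 - 1) + y(10, -3)*(-60) = (66 - 67)/(10 - 1) + (2 - 2*10 + 6*(-3))*(-60) = -1/9 + (2 - 20 - 18)*(-60) = -1*⅑ - 36*(-60) = -⅑ + 2160 = 19439/9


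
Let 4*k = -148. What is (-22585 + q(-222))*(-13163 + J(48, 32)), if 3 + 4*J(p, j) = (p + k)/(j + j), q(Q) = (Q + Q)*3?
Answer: 80598113553/256 ≈ 3.1484e+8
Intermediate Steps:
k = -37 (k = (¼)*(-148) = -37)
q(Q) = 6*Q (q(Q) = (2*Q)*3 = 6*Q)
J(p, j) = -¾ + (-37 + p)/(8*j) (J(p, j) = -¾ + ((p - 37)/(j + j))/4 = -¾ + ((-37 + p)/((2*j)))/4 = -¾ + ((-37 + p)*(1/(2*j)))/4 = -¾ + ((-37 + p)/(2*j))/4 = -¾ + (-37 + p)/(8*j))
(-22585 + q(-222))*(-13163 + J(48, 32)) = (-22585 + 6*(-222))*(-13163 + (⅛)*(-37 + 48 - 6*32)/32) = (-22585 - 1332)*(-13163 + (⅛)*(1/32)*(-37 + 48 - 192)) = -23917*(-13163 + (⅛)*(1/32)*(-181)) = -23917*(-13163 - 181/256) = -23917*(-3369909/256) = 80598113553/256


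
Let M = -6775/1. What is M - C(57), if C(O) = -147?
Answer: -6628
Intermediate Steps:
M = -6775 (M = 1*(-6775) = -6775)
M - C(57) = -6775 - 1*(-147) = -6775 + 147 = -6628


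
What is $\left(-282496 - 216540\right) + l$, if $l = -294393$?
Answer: $-793429$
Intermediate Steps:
$\left(-282496 - 216540\right) + l = \left(-282496 - 216540\right) - 294393 = -499036 - 294393 = -793429$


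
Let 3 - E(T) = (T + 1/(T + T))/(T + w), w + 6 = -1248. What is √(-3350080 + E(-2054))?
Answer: 7*I*√789097520298493081/3397316 ≈ 1830.3*I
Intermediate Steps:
w = -1254 (w = -6 - 1248 = -1254)
E(T) = 3 - (T + 1/(2*T))/(-1254 + T) (E(T) = 3 - (T + 1/(T + T))/(T - 1254) = 3 - (T + 1/(2*T))/(-1254 + T))
√(-3350080 + E(-2054)) = √(-3350080 + (½)*(-1 - 7524*(-2054) + 4*(-2054)²)/(-2054*(-1254 - 2054))) = √(-3350080 + (½)*(-1/2054)*(-1 + 15454296 + 4*4218916)/(-3308)) = √(-3350080 + (½)*(-1/2054)*(-1/3308)*(-1 + 15454296 + 16875664)) = √(-3350080 + (½)*(-1/2054)*(-1/3308)*32329959) = √(-3350080 + 32329959/13589264) = √(-45525089211161/13589264) = 7*I*√789097520298493081/3397316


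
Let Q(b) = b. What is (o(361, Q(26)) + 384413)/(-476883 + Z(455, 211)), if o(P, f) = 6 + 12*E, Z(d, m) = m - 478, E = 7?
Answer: -384503/477150 ≈ -0.80583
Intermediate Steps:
Z(d, m) = -478 + m
o(P, f) = 90 (o(P, f) = 6 + 12*7 = 6 + 84 = 90)
(o(361, Q(26)) + 384413)/(-476883 + Z(455, 211)) = (90 + 384413)/(-476883 + (-478 + 211)) = 384503/(-476883 - 267) = 384503/(-477150) = 384503*(-1/477150) = -384503/477150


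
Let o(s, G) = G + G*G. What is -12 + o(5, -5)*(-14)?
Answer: -292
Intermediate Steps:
o(s, G) = G + G²
-12 + o(5, -5)*(-14) = -12 - 5*(1 - 5)*(-14) = -12 - 5*(-4)*(-14) = -12 + 20*(-14) = -12 - 280 = -292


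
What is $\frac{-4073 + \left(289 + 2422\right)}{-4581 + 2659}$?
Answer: $\frac{681}{961} \approx 0.70864$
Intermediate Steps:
$\frac{-4073 + \left(289 + 2422\right)}{-4581 + 2659} = \frac{-4073 + 2711}{-1922} = \left(-1362\right) \left(- \frac{1}{1922}\right) = \frac{681}{961}$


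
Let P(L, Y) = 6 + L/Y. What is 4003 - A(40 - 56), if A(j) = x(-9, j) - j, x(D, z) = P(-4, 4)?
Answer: 3982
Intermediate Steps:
x(D, z) = 5 (x(D, z) = 6 - 4/4 = 6 - 4*¼ = 6 - 1 = 5)
A(j) = 5 - j
4003 - A(40 - 56) = 4003 - (5 - (40 - 56)) = 4003 - (5 - 1*(-16)) = 4003 - (5 + 16) = 4003 - 1*21 = 4003 - 21 = 3982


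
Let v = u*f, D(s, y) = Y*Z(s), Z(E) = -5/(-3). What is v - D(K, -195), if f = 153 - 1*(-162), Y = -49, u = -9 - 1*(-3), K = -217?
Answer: -5425/3 ≈ -1808.3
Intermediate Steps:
u = -6 (u = -9 + 3 = -6)
f = 315 (f = 153 + 162 = 315)
Z(E) = 5/3 (Z(E) = -5*(-1/3) = 5/3)
D(s, y) = -245/3 (D(s, y) = -49*5/3 = -245/3)
v = -1890 (v = -6*315 = -1890)
v - D(K, -195) = -1890 - 1*(-245/3) = -1890 + 245/3 = -5425/3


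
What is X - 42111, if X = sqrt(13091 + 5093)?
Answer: -42111 + 2*sqrt(4546) ≈ -41976.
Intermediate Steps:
X = 2*sqrt(4546) (X = sqrt(18184) = 2*sqrt(4546) ≈ 134.85)
X - 42111 = 2*sqrt(4546) - 42111 = -42111 + 2*sqrt(4546)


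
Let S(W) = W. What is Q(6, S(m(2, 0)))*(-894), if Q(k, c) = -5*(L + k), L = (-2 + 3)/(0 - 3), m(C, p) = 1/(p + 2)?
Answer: 25330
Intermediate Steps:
m(C, p) = 1/(2 + p)
L = -1/3 (L = 1/(-3) = 1*(-1/3) = -1/3 ≈ -0.33333)
Q(k, c) = 5/3 - 5*k (Q(k, c) = -5*(-1/3 + k) = 5/3 - 5*k)
Q(6, S(m(2, 0)))*(-894) = (5/3 - 5*6)*(-894) = (5/3 - 30)*(-894) = -85/3*(-894) = 25330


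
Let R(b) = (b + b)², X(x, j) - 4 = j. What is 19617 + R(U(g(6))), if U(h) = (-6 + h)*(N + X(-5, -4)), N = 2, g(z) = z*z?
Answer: 34017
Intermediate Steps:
g(z) = z²
X(x, j) = 4 + j
U(h) = -12 + 2*h (U(h) = (-6 + h)*(2 + (4 - 4)) = (-6 + h)*(2 + 0) = (-6 + h)*2 = -12 + 2*h)
R(b) = 4*b² (R(b) = (2*b)² = 4*b²)
19617 + R(U(g(6))) = 19617 + 4*(-12 + 2*6²)² = 19617 + 4*(-12 + 2*36)² = 19617 + 4*(-12 + 72)² = 19617 + 4*60² = 19617 + 4*3600 = 19617 + 14400 = 34017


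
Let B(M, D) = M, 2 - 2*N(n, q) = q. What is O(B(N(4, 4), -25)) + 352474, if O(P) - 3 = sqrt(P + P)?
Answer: 352477 + I*sqrt(2) ≈ 3.5248e+5 + 1.4142*I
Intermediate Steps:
N(n, q) = 1 - q/2
O(P) = 3 + sqrt(2)*sqrt(P) (O(P) = 3 + sqrt(P + P) = 3 + sqrt(2*P) = 3 + sqrt(2)*sqrt(P))
O(B(N(4, 4), -25)) + 352474 = (3 + sqrt(2)*sqrt(1 - 1/2*4)) + 352474 = (3 + sqrt(2)*sqrt(1 - 2)) + 352474 = (3 + sqrt(2)*sqrt(-1)) + 352474 = (3 + sqrt(2)*I) + 352474 = (3 + I*sqrt(2)) + 352474 = 352477 + I*sqrt(2)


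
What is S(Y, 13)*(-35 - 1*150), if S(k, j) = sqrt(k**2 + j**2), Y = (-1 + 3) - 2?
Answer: -2405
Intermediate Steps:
Y = 0 (Y = 2 - 2 = 0)
S(k, j) = sqrt(j**2 + k**2)
S(Y, 13)*(-35 - 1*150) = sqrt(13**2 + 0**2)*(-35 - 1*150) = sqrt(169 + 0)*(-35 - 150) = sqrt(169)*(-185) = 13*(-185) = -2405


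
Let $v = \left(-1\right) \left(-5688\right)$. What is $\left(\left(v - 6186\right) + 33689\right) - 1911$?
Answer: $31280$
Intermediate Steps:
$v = 5688$
$\left(\left(v - 6186\right) + 33689\right) - 1911 = \left(\left(5688 - 6186\right) + 33689\right) - 1911 = \left(-498 + 33689\right) - 1911 = 33191 - 1911 = 31280$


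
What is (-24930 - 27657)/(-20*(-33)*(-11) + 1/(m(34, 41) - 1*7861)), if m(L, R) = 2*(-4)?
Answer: 413807103/57128941 ≈ 7.2434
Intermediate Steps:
m(L, R) = -8
(-24930 - 27657)/(-20*(-33)*(-11) + 1/(m(34, 41) - 1*7861)) = (-24930 - 27657)/(-20*(-33)*(-11) + 1/(-8 - 1*7861)) = -52587/(660*(-11) + 1/(-8 - 7861)) = -52587/(-7260 + 1/(-7869)) = -52587/(-7260 - 1/7869) = -52587/(-57128941/7869) = -52587*(-7869/57128941) = 413807103/57128941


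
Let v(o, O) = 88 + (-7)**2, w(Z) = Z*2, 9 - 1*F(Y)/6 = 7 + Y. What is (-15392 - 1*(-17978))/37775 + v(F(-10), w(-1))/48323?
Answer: 130138453/1825401325 ≈ 0.071293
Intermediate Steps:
F(Y) = 12 - 6*Y (F(Y) = 54 - 6*(7 + Y) = 54 + (-42 - 6*Y) = 12 - 6*Y)
w(Z) = 2*Z
v(o, O) = 137 (v(o, O) = 88 + 49 = 137)
(-15392 - 1*(-17978))/37775 + v(F(-10), w(-1))/48323 = (-15392 - 1*(-17978))/37775 + 137/48323 = (-15392 + 17978)*(1/37775) + 137*(1/48323) = 2586*(1/37775) + 137/48323 = 2586/37775 + 137/48323 = 130138453/1825401325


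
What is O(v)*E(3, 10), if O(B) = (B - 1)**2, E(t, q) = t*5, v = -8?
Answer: 1215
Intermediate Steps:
E(t, q) = 5*t
O(B) = (-1 + B)**2
O(v)*E(3, 10) = (-1 - 8)**2*(5*3) = (-9)**2*15 = 81*15 = 1215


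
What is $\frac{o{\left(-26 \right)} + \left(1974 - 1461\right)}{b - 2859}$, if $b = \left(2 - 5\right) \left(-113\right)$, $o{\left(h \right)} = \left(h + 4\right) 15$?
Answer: $- \frac{61}{840} \approx -0.072619$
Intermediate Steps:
$o{\left(h \right)} = 60 + 15 h$ ($o{\left(h \right)} = \left(4 + h\right) 15 = 60 + 15 h$)
$b = 339$ ($b = \left(-3\right) \left(-113\right) = 339$)
$\frac{o{\left(-26 \right)} + \left(1974 - 1461\right)}{b - 2859} = \frac{\left(60 + 15 \left(-26\right)\right) + \left(1974 - 1461\right)}{339 - 2859} = \frac{\left(60 - 390\right) + 513}{-2520} = \left(-330 + 513\right) \left(- \frac{1}{2520}\right) = 183 \left(- \frac{1}{2520}\right) = - \frac{61}{840}$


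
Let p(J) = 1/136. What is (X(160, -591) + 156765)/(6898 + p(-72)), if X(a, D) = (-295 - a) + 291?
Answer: 21297736/938129 ≈ 22.702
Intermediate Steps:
X(a, D) = -4 - a
p(J) = 1/136
(X(160, -591) + 156765)/(6898 + p(-72)) = ((-4 - 1*160) + 156765)/(6898 + 1/136) = ((-4 - 160) + 156765)/(938129/136) = (-164 + 156765)*(136/938129) = 156601*(136/938129) = 21297736/938129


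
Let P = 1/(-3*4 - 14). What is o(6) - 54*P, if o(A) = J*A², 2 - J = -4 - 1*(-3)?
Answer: 1431/13 ≈ 110.08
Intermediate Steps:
J = 3 (J = 2 - (-4 - 1*(-3)) = 2 - (-4 + 3) = 2 - 1*(-1) = 2 + 1 = 3)
P = -1/26 (P = 1/(-12 - 14) = 1/(-26) = -1/26 ≈ -0.038462)
o(A) = 3*A²
o(6) - 54*P = 3*6² - 54*(-1/26) = 3*36 + 27/13 = 108 + 27/13 = 1431/13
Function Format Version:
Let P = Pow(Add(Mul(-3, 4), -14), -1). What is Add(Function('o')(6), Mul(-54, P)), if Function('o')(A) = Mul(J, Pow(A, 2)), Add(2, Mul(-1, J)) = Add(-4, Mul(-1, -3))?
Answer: Rational(1431, 13) ≈ 110.08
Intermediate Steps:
J = 3 (J = Add(2, Mul(-1, Add(-4, Mul(-1, -3)))) = Add(2, Mul(-1, Add(-4, 3))) = Add(2, Mul(-1, -1)) = Add(2, 1) = 3)
P = Rational(-1, 26) (P = Pow(Add(-12, -14), -1) = Pow(-26, -1) = Rational(-1, 26) ≈ -0.038462)
Function('o')(A) = Mul(3, Pow(A, 2))
Add(Function('o')(6), Mul(-54, P)) = Add(Mul(3, Pow(6, 2)), Mul(-54, Rational(-1, 26))) = Add(Mul(3, 36), Rational(27, 13)) = Add(108, Rational(27, 13)) = Rational(1431, 13)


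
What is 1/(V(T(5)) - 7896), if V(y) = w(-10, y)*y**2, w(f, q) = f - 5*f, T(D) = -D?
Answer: -1/6896 ≈ -0.00014501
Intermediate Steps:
w(f, q) = -4*f
V(y) = 40*y**2 (V(y) = (-4*(-10))*y**2 = 40*y**2)
1/(V(T(5)) - 7896) = 1/(40*(-1*5)**2 - 7896) = 1/(40*(-5)**2 - 7896) = 1/(40*25 - 7896) = 1/(1000 - 7896) = 1/(-6896) = -1/6896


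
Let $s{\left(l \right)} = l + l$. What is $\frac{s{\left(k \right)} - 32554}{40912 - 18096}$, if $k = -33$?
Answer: $- \frac{8155}{5704} \approx -1.4297$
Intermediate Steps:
$s{\left(l \right)} = 2 l$
$\frac{s{\left(k \right)} - 32554}{40912 - 18096} = \frac{2 \left(-33\right) - 32554}{40912 - 18096} = \frac{-66 - 32554}{22816} = \left(-32620\right) \frac{1}{22816} = - \frac{8155}{5704}$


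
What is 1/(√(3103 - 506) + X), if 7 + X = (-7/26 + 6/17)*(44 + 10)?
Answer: 121108/126539773 + 341887*√53/126539773 ≈ 0.020627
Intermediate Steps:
X = -548/221 (X = -7 + (-7/26 + 6/17)*(44 + 10) = -7 + (-7*1/26 + 6*(1/17))*54 = -7 + (-7/26 + 6/17)*54 = -7 + (37/442)*54 = -7 + 999/221 = -548/221 ≈ -2.4796)
1/(√(3103 - 506) + X) = 1/(√(3103 - 506) - 548/221) = 1/(√2597 - 548/221) = 1/(7*√53 - 548/221) = 1/(-548/221 + 7*√53)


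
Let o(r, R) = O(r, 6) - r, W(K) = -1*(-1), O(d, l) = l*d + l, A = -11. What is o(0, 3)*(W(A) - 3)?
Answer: -12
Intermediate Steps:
O(d, l) = l + d*l (O(d, l) = d*l + l = l + d*l)
W(K) = 1
o(r, R) = 6 + 5*r (o(r, R) = 6*(1 + r) - r = (6 + 6*r) - r = 6 + 5*r)
o(0, 3)*(W(A) - 3) = (6 + 5*0)*(1 - 3) = (6 + 0)*(-2) = 6*(-2) = -12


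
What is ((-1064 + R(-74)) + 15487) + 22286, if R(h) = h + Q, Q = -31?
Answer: 36604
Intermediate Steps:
R(h) = -31 + h (R(h) = h - 31 = -31 + h)
((-1064 + R(-74)) + 15487) + 22286 = ((-1064 + (-31 - 74)) + 15487) + 22286 = ((-1064 - 105) + 15487) + 22286 = (-1169 + 15487) + 22286 = 14318 + 22286 = 36604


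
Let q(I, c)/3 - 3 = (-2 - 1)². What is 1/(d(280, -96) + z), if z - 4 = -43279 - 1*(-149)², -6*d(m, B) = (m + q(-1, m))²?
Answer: -3/246356 ≈ -1.2177e-5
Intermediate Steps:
q(I, c) = 36 (q(I, c) = 9 + 3*(-2 - 1)² = 9 + 3*(-3)² = 9 + 3*9 = 9 + 27 = 36)
d(m, B) = -(36 + m)²/6 (d(m, B) = -(m + 36)²/6 = -(36 + m)²/6)
z = -65476 (z = 4 + (-43279 - 1*(-149)²) = 4 + (-43279 - 1*22201) = 4 + (-43279 - 22201) = 4 - 65480 = -65476)
1/(d(280, -96) + z) = 1/(-(36 + 280)²/6 - 65476) = 1/(-⅙*316² - 65476) = 1/(-⅙*99856 - 65476) = 1/(-49928/3 - 65476) = 1/(-246356/3) = -3/246356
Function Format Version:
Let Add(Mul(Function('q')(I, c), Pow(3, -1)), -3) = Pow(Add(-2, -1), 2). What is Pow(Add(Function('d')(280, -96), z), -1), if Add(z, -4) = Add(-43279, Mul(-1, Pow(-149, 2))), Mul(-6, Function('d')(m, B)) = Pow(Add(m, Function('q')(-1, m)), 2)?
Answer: Rational(-3, 246356) ≈ -1.2177e-5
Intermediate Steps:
Function('q')(I, c) = 36 (Function('q')(I, c) = Add(9, Mul(3, Pow(Add(-2, -1), 2))) = Add(9, Mul(3, Pow(-3, 2))) = Add(9, Mul(3, 9)) = Add(9, 27) = 36)
Function('d')(m, B) = Mul(Rational(-1, 6), Pow(Add(36, m), 2)) (Function('d')(m, B) = Mul(Rational(-1, 6), Pow(Add(m, 36), 2)) = Mul(Rational(-1, 6), Pow(Add(36, m), 2)))
z = -65476 (z = Add(4, Add(-43279, Mul(-1, Pow(-149, 2)))) = Add(4, Add(-43279, Mul(-1, 22201))) = Add(4, Add(-43279, -22201)) = Add(4, -65480) = -65476)
Pow(Add(Function('d')(280, -96), z), -1) = Pow(Add(Mul(Rational(-1, 6), Pow(Add(36, 280), 2)), -65476), -1) = Pow(Add(Mul(Rational(-1, 6), Pow(316, 2)), -65476), -1) = Pow(Add(Mul(Rational(-1, 6), 99856), -65476), -1) = Pow(Add(Rational(-49928, 3), -65476), -1) = Pow(Rational(-246356, 3), -1) = Rational(-3, 246356)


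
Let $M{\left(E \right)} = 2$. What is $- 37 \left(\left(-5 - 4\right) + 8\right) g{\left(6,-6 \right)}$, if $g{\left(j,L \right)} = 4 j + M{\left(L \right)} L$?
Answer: $444$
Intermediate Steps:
$g{\left(j,L \right)} = 2 L + 4 j$ ($g{\left(j,L \right)} = 4 j + 2 L = 2 L + 4 j$)
$- 37 \left(\left(-5 - 4\right) + 8\right) g{\left(6,-6 \right)} = - 37 \left(\left(-5 - 4\right) + 8\right) \left(2 \left(-6\right) + 4 \cdot 6\right) = - 37 \left(\left(-5 - 4\right) + 8\right) \left(-12 + 24\right) = - 37 \left(-9 + 8\right) 12 = \left(-37\right) \left(-1\right) 12 = 37 \cdot 12 = 444$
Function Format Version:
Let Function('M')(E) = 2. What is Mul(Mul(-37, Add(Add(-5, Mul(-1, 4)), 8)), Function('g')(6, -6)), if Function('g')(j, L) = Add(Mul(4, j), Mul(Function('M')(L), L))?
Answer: 444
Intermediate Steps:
Function('g')(j, L) = Add(Mul(2, L), Mul(4, j)) (Function('g')(j, L) = Add(Mul(4, j), Mul(2, L)) = Add(Mul(2, L), Mul(4, j)))
Mul(Mul(-37, Add(Add(-5, Mul(-1, 4)), 8)), Function('g')(6, -6)) = Mul(Mul(-37, Add(Add(-5, Mul(-1, 4)), 8)), Add(Mul(2, -6), Mul(4, 6))) = Mul(Mul(-37, Add(Add(-5, -4), 8)), Add(-12, 24)) = Mul(Mul(-37, Add(-9, 8)), 12) = Mul(Mul(-37, -1), 12) = Mul(37, 12) = 444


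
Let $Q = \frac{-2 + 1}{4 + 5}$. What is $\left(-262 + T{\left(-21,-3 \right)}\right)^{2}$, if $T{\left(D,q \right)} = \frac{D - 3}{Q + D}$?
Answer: $\frac{614147524}{9025} \approx 68050.0$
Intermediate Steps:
$Q = - \frac{1}{9} \approx -0.11111$
$T{\left(D,q \right)} = \frac{-3 + D}{- \frac{1}{9} + D}$ ($T{\left(D,q \right)} = \frac{D - 3}{- \frac{1}{9} + D} = \frac{-3 + D}{- \frac{1}{9} + D}$)
$\left(-262 + T{\left(-21,-3 \right)}\right)^{2} = \left(-262 + \frac{9 \left(-3 - 21\right)}{-1 + 9 \left(-21\right)}\right)^{2} = \left(-262 + 9 \frac{1}{-1 - 189} \left(-24\right)\right)^{2} = \left(-262 + 9 \frac{1}{-190} \left(-24\right)\right)^{2} = \left(-262 + 9 \left(- \frac{1}{190}\right) \left(-24\right)\right)^{2} = \left(-262 + \frac{108}{95}\right)^{2} = \left(- \frac{24782}{95}\right)^{2} = \frac{614147524}{9025}$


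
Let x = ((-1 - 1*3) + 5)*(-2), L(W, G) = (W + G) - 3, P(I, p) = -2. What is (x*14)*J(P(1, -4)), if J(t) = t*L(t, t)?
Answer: -392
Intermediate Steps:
L(W, G) = -3 + G + W (L(W, G) = (G + W) - 3 = -3 + G + W)
x = -2 (x = ((-1 - 3) + 5)*(-2) = (-4 + 5)*(-2) = 1*(-2) = -2)
J(t) = t*(-3 + 2*t) (J(t) = t*(-3 + t + t) = t*(-3 + 2*t))
(x*14)*J(P(1, -4)) = (-2*14)*(-2*(-3 + 2*(-2))) = -(-56)*(-3 - 4) = -(-56)*(-7) = -28*14 = -392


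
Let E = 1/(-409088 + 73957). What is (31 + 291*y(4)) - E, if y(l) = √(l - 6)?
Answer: 10389062/335131 + 291*I*√2 ≈ 31.0 + 411.54*I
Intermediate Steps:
y(l) = √(-6 + l)
E = -1/335131 (E = 1/(-335131) = -1/335131 ≈ -2.9839e-6)
(31 + 291*y(4)) - E = (31 + 291*√(-6 + 4)) - 1*(-1/335131) = (31 + 291*√(-2)) + 1/335131 = (31 + 291*(I*√2)) + 1/335131 = (31 + 291*I*√2) + 1/335131 = 10389062/335131 + 291*I*√2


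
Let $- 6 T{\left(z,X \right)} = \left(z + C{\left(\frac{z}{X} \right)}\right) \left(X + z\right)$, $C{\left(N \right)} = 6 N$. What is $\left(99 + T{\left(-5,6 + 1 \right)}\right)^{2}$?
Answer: $\frac{4596736}{441} \approx 10423.0$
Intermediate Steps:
$T{\left(z,X \right)} = - \frac{\left(X + z\right) \left(z + \frac{6 z}{X}\right)}{6}$ ($T{\left(z,X \right)} = - \frac{\left(z + 6 \frac{z}{X}\right) \left(X + z\right)}{6} = - \frac{\left(z + \frac{6 z}{X}\right) \left(X + z\right)}{6} = - \frac{\left(X + z\right) \left(z + \frac{6 z}{X}\right)}{6}$)
$\left(99 + T{\left(-5,6 + 1 \right)}\right)^{2} = \left(99 + \frac{1}{6} \left(-5\right) \frac{1}{6 + 1} \left(\left(-6\right) \left(-5\right) + \left(6 + 1\right) \left(-6 - \left(6 + 1\right) - -5\right)\right)\right)^{2} = \left(99 + \frac{1}{6} \left(-5\right) \frac{1}{7} \left(30 + 7 \left(-6 - 7 + 5\right)\right)\right)^{2} = \left(99 + \frac{1}{6} \left(-5\right) \frac{1}{7} \left(30 + 7 \left(-8\right)\right)\right)^{2} = \left(99 + \frac{1}{6} \left(-5\right) \frac{1}{7} \left(30 - 56\right)\right)^{2} = \left(99 + \frac{1}{6} \left(-5\right) \frac{1}{7} \left(-26\right)\right)^{2} = \left(99 + \frac{65}{21}\right)^{2} = \left(\frac{2144}{21}\right)^{2} = \frac{4596736}{441}$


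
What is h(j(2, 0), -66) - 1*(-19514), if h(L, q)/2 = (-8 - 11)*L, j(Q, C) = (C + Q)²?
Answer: 19362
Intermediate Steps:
h(L, q) = -38*L (h(L, q) = 2*((-8 - 11)*L) = 2*(-19*L) = -38*L)
h(j(2, 0), -66) - 1*(-19514) = -38*(0 + 2)² - 1*(-19514) = -38*2² + 19514 = -38*4 + 19514 = -152 + 19514 = 19362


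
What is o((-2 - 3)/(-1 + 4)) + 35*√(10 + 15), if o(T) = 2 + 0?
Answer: 177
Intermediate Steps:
o(T) = 2
o((-2 - 3)/(-1 + 4)) + 35*√(10 + 15) = 2 + 35*√(10 + 15) = 2 + 35*√25 = 2 + 35*5 = 2 + 175 = 177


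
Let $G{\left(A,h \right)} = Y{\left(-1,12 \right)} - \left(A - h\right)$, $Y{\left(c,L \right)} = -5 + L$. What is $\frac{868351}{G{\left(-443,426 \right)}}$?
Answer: $\frac{868351}{876} \approx 991.27$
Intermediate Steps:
$G{\left(A,h \right)} = 7 + h - A$ ($G{\left(A,h \right)} = \left(-5 + 12\right) - \left(A - h\right) = 7 - \left(A - h\right) = 7 + h - A$)
$\frac{868351}{G{\left(-443,426 \right)}} = \frac{868351}{7 + 426 - -443} = \frac{868351}{7 + 426 + 443} = \frac{868351}{876}$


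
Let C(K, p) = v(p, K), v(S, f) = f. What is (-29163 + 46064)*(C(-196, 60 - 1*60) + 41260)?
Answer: 694022664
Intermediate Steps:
C(K, p) = K
(-29163 + 46064)*(C(-196, 60 - 1*60) + 41260) = (-29163 + 46064)*(-196 + 41260) = 16901*41064 = 694022664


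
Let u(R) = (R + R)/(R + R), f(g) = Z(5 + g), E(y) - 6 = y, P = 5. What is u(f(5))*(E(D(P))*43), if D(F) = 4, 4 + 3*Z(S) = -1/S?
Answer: 430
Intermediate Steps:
Z(S) = -4/3 - 1/(3*S) (Z(S) = -4/3 + (-1/S)/3 = -4/3 - 1/(3*S))
E(y) = 6 + y
f(g) = (-21 - 4*g)/(3*(5 + g)) (f(g) = (-1 - 4*(5 + g))/(3*(5 + g)) = (-1 + (-20 - 4*g))/(3*(5 + g)) = (-21 - 4*g)/(3*(5 + g)))
u(R) = 1 (u(R) = (2*R)/((2*R)) = (2*R)*(1/(2*R)) = 1)
u(f(5))*(E(D(P))*43) = 1*((6 + 4)*43) = 1*(10*43) = 1*430 = 430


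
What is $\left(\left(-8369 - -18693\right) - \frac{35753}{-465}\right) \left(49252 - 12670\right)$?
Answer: $\frac{58975220122}{155} \approx 3.8049 \cdot 10^{8}$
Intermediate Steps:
$\left(\left(-8369 - -18693\right) - \frac{35753}{-465}\right) \left(49252 - 12670\right) = \left(\left(-8369 + 18693\right) - - \frac{35753}{465}\right) 36582 = \left(10324 + \frac{35753}{465}\right) 36582 = \frac{4836413}{465} \cdot 36582 = \frac{58975220122}{155}$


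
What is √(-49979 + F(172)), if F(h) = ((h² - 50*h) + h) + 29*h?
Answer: I*√23835 ≈ 154.39*I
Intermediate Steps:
F(h) = h² - 20*h (F(h) = (h² - 49*h) + 29*h = h² - 20*h)
√(-49979 + F(172)) = √(-49979 + 172*(-20 + 172)) = √(-49979 + 172*152) = √(-49979 + 26144) = √(-23835) = I*√23835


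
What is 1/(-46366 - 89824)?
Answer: -1/136190 ≈ -7.3427e-6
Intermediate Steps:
1/(-46366 - 89824) = 1/(-136190) = -1/136190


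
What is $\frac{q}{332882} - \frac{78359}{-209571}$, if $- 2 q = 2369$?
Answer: $\frac{51672127577}{139524827244} \approx 0.37034$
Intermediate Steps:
$q = - \frac{2369}{2}$ ($q = \left(- \frac{1}{2}\right) 2369 = - \frac{2369}{2} \approx -1184.5$)
$\frac{q}{332882} - \frac{78359}{-209571} = - \frac{2369}{2 \cdot 332882} - \frac{78359}{-209571} = \left(- \frac{2369}{2}\right) \frac{1}{332882} - - \frac{78359}{209571} = - \frac{2369}{665764} + \frac{78359}{209571} = \frac{51672127577}{139524827244}$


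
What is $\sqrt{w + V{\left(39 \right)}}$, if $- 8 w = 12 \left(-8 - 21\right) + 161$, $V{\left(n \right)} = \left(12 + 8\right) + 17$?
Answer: $\frac{\sqrt{966}}{4} \approx 7.7701$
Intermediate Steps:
$V{\left(n \right)} = 37$ ($V{\left(n \right)} = 20 + 17 = 37$)
$w = \frac{187}{8}$ ($w = - \frac{12 \left(-8 - 21\right) + 161}{8} = - \frac{12 \left(-29\right) + 161}{8} = - \frac{-348 + 161}{8} = \left(- \frac{1}{8}\right) \left(-187\right) = \frac{187}{8} \approx 23.375$)
$\sqrt{w + V{\left(39 \right)}} = \sqrt{\frac{187}{8} + 37} = \sqrt{\frac{483}{8}} = \frac{\sqrt{966}}{4}$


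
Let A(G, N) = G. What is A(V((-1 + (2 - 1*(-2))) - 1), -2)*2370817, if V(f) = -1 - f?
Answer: -7112451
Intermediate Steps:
A(V((-1 + (2 - 1*(-2))) - 1), -2)*2370817 = (-1 - ((-1 + (2 - 1*(-2))) - 1))*2370817 = (-1 - ((-1 + (2 + 2)) - 1))*2370817 = (-1 - ((-1 + 4) - 1))*2370817 = (-1 - (3 - 1))*2370817 = (-1 - 1*2)*2370817 = (-1 - 2)*2370817 = -3*2370817 = -7112451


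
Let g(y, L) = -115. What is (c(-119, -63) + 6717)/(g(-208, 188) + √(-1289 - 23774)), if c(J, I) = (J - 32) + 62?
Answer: -190555/9572 - 1657*I*√25063/9572 ≈ -19.908 - 27.405*I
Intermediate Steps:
c(J, I) = 30 + J (c(J, I) = (-32 + J) + 62 = 30 + J)
(c(-119, -63) + 6717)/(g(-208, 188) + √(-1289 - 23774)) = ((30 - 119) + 6717)/(-115 + √(-1289 - 23774)) = (-89 + 6717)/(-115 + √(-25063)) = 6628/(-115 + I*√25063)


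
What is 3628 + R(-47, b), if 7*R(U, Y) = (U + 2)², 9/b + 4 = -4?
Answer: 27421/7 ≈ 3917.3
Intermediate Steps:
b = -9/8 (b = 9/(-4 - 4) = 9/(-8) = 9*(-⅛) = -9/8 ≈ -1.1250)
R(U, Y) = (2 + U)²/7 (R(U, Y) = (U + 2)²/7 = (2 + U)²/7)
3628 + R(-47, b) = 3628 + (2 - 47)²/7 = 3628 + (⅐)*(-45)² = 3628 + (⅐)*2025 = 3628 + 2025/7 = 27421/7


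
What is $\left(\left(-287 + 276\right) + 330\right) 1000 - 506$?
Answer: $318494$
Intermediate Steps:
$\left(\left(-287 + 276\right) + 330\right) 1000 - 506 = \left(-11 + 330\right) 1000 - 506 = 319 \cdot 1000 - 506 = 319000 - 506 = 318494$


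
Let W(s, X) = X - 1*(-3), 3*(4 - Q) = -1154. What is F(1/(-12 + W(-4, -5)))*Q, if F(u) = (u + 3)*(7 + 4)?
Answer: 262933/21 ≈ 12521.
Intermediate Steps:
Q = 1166/3 (Q = 4 - ⅓*(-1154) = 4 + 1154/3 = 1166/3 ≈ 388.67)
W(s, X) = 3 + X (W(s, X) = X + 3 = 3 + X)
F(u) = 33 + 11*u (F(u) = (3 + u)*11 = 33 + 11*u)
F(1/(-12 + W(-4, -5)))*Q = (33 + 11/(-12 + (3 - 5)))*(1166/3) = (33 + 11/(-12 - 2))*(1166/3) = (33 + 11/(-14))*(1166/3) = (33 + 11*(-1/14))*(1166/3) = (33 - 11/14)*(1166/3) = (451/14)*(1166/3) = 262933/21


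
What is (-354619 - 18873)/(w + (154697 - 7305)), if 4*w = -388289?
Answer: -1493968/201279 ≈ -7.4224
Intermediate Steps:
w = -388289/4 (w = (¼)*(-388289) = -388289/4 ≈ -97072.)
(-354619 - 18873)/(w + (154697 - 7305)) = (-354619 - 18873)/(-388289/4 + (154697 - 7305)) = -373492/(-388289/4 + 147392) = -373492/201279/4 = -373492*4/201279 = -1493968/201279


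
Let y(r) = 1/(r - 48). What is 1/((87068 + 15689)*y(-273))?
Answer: -321/102757 ≈ -0.0031239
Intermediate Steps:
y(r) = 1/(-48 + r)
1/((87068 + 15689)*y(-273)) = 1/((87068 + 15689)*(1/(-48 - 273))) = 1/(102757*(1/(-321))) = 1/(102757*(-1/321)) = (1/102757)*(-321) = -321/102757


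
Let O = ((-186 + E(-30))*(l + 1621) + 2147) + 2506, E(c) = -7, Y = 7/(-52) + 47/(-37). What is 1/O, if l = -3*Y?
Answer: -1924/594541837 ≈ -3.2361e-6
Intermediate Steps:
Y = -2703/1924 (Y = 7*(-1/52) + 47*(-1/37) = -7/52 - 47/37 = -2703/1924 ≈ -1.4049)
l = 8109/1924 (l = -3*(-2703/1924) = 8109/1924 ≈ 4.2147)
O = -594541837/1924 (O = ((-186 - 7)*(8109/1924 + 1621) + 2147) + 2506 = (-193*3126913/1924 + 2147) + 2506 = (-603494209/1924 + 2147) + 2506 = -599363381/1924 + 2506 = -594541837/1924 ≈ -3.0901e+5)
1/O = 1/(-594541837/1924) = -1924/594541837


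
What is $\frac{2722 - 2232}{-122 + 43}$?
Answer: $- \frac{490}{79} \approx -6.2025$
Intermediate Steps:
$\frac{2722 - 2232}{-122 + 43} = \frac{490}{-79} = 490 \left(- \frac{1}{79}\right) = - \frac{490}{79}$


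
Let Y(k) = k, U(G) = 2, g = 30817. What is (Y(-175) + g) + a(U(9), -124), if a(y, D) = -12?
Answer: 30630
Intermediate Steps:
(Y(-175) + g) + a(U(9), -124) = (-175 + 30817) - 12 = 30642 - 12 = 30630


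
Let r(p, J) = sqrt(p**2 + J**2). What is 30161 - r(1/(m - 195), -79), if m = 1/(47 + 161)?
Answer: 30161 - sqrt(10266647757185)/40559 ≈ 30082.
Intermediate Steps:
m = 1/208 ≈ 0.0048077
r(p, J) = sqrt(J**2 + p**2)
30161 - r(1/(m - 195), -79) = 30161 - sqrt((-79)**2 + (1/(1/208 - 195))**2) = 30161 - sqrt(6241 + (1/(-40559/208))**2) = 30161 - sqrt(6241 + (-208/40559)**2) = 30161 - sqrt(6241 + 43264/1645032481) = 30161 - sqrt(10266647757185/1645032481) = 30161 - sqrt(10266647757185)/40559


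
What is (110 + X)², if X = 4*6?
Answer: 17956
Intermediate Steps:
X = 24
(110 + X)² = (110 + 24)² = 134² = 17956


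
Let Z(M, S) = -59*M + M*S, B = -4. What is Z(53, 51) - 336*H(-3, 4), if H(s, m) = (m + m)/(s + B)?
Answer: -40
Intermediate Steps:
H(s, m) = 2*m/(-4 + s) (H(s, m) = (m + m)/(s - 4) = (2*m)/(-4 + s) = 2*m/(-4 + s))
Z(53, 51) - 336*H(-3, 4) = 53*(-59 + 51) - 672*4/(-4 - 3) = 53*(-8) - 672*4/(-7) = -424 - 672*4*(-1)/7 = -424 - 336*(-8/7) = -424 + 384 = -40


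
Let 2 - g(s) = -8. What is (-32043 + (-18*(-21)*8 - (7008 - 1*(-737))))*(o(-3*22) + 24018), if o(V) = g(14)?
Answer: -883365392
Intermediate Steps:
g(s) = 10 (g(s) = 2 - 1*(-8) = 2 + 8 = 10)
o(V) = 10
(-32043 + (-18*(-21)*8 - (7008 - 1*(-737))))*(o(-3*22) + 24018) = (-32043 + (-18*(-21)*8 - (7008 - 1*(-737))))*(10 + 24018) = (-32043 + (378*8 - (7008 + 737)))*24028 = (-32043 + (3024 - 1*7745))*24028 = (-32043 + (3024 - 7745))*24028 = (-32043 - 4721)*24028 = -36764*24028 = -883365392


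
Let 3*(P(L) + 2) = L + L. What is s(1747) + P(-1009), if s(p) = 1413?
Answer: 2215/3 ≈ 738.33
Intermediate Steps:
P(L) = -2 + 2*L/3 (P(L) = -2 + (L + L)/3 = -2 + (2*L)/3 = -2 + 2*L/3)
s(1747) + P(-1009) = 1413 + (-2 + (⅔)*(-1009)) = 1413 + (-2 - 2018/3) = 1413 - 2024/3 = 2215/3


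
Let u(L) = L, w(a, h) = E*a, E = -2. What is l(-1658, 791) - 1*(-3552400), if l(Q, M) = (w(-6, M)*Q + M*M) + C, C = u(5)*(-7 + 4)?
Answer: 4158170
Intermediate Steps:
w(a, h) = -2*a
C = -15 (C = 5*(-7 + 4) = 5*(-3) = -15)
l(Q, M) = -15 + M² + 12*Q (l(Q, M) = ((-2*(-6))*Q + M*M) - 15 = (12*Q + M²) - 15 = (M² + 12*Q) - 15 = -15 + M² + 12*Q)
l(-1658, 791) - 1*(-3552400) = (-15 + 791² + 12*(-1658)) - 1*(-3552400) = (-15 + 625681 - 19896) + 3552400 = 605770 + 3552400 = 4158170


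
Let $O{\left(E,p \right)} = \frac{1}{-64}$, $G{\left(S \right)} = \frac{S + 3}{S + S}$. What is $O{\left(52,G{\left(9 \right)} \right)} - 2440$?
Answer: $- \frac{156161}{64} \approx -2440.0$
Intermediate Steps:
$G{\left(S \right)} = \frac{3 + S}{2 S}$
$O{\left(E,p \right)} = - \frac{1}{64}$
$O{\left(52,G{\left(9 \right)} \right)} - 2440 = - \frac{1}{64} - 2440 = - \frac{156161}{64}$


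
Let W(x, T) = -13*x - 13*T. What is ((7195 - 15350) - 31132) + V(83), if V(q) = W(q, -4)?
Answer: -40314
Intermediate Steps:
W(x, T) = -13*T - 13*x
V(q) = 52 - 13*q (V(q) = -13*(-4) - 13*q = 52 - 13*q)
((7195 - 15350) - 31132) + V(83) = ((7195 - 15350) - 31132) + (52 - 13*83) = (-8155 - 31132) + (52 - 1079) = -39287 - 1027 = -40314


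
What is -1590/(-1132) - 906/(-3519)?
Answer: 1103467/663918 ≈ 1.6621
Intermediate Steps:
-1590/(-1132) - 906/(-3519) = -1590*(-1/1132) - 906*(-1/3519) = 795/566 + 302/1173 = 1103467/663918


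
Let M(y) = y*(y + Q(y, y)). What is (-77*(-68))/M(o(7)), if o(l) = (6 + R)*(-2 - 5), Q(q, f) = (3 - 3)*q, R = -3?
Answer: 748/63 ≈ 11.873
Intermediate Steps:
Q(q, f) = 0 (Q(q, f) = 0*q = 0)
o(l) = -21 (o(l) = (6 - 3)*(-2 - 5) = 3*(-7) = -21)
M(y) = y² (M(y) = y*(y + 0) = y*y = y²)
(-77*(-68))/M(o(7)) = (-77*(-68))/((-21)²) = 5236/441 = 5236*(1/441) = 748/63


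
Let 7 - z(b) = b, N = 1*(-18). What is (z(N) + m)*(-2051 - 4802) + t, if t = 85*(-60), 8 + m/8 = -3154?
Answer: 173177063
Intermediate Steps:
N = -18
z(b) = 7 - b
m = -25296 (m = -64 + 8*(-3154) = -64 - 25232 = -25296)
t = -5100
(z(N) + m)*(-2051 - 4802) + t = ((7 - 1*(-18)) - 25296)*(-2051 - 4802) - 5100 = ((7 + 18) - 25296)*(-6853) - 5100 = (25 - 25296)*(-6853) - 5100 = -25271*(-6853) - 5100 = 173182163 - 5100 = 173177063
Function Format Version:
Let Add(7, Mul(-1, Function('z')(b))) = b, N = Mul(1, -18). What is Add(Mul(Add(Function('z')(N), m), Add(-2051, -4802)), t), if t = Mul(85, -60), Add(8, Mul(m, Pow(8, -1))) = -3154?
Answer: 173177063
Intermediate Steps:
N = -18
Function('z')(b) = Add(7, Mul(-1, b))
m = -25296 (m = Add(-64, Mul(8, -3154)) = Add(-64, -25232) = -25296)
t = -5100
Add(Mul(Add(Function('z')(N), m), Add(-2051, -4802)), t) = Add(Mul(Add(Add(7, Mul(-1, -18)), -25296), Add(-2051, -4802)), -5100) = Add(Mul(Add(Add(7, 18), -25296), -6853), -5100) = Add(Mul(Add(25, -25296), -6853), -5100) = Add(Mul(-25271, -6853), -5100) = Add(173182163, -5100) = 173177063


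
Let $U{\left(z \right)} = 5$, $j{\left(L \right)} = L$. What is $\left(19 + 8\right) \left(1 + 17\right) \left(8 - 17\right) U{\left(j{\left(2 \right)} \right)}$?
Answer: $-21870$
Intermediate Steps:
$\left(19 + 8\right) \left(1 + 17\right) \left(8 - 17\right) U{\left(j{\left(2 \right)} \right)} = \left(19 + 8\right) \left(1 + 17\right) \left(8 - 17\right) 5 = 27 \cdot 18 \left(8 - 17\right) 5 = 486 \left(-9\right) 5 = \left(-4374\right) 5 = -21870$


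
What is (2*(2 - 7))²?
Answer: 100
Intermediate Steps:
(2*(2 - 7))² = (2*(-5))² = (-10)² = 100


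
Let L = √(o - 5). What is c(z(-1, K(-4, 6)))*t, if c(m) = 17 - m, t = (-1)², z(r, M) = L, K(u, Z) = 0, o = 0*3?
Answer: 17 - I*√5 ≈ 17.0 - 2.2361*I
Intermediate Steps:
o = 0
L = I*√5 (L = √(0 - 5) = √(-5) = I*√5 ≈ 2.2361*I)
z(r, M) = I*√5
t = 1
c(z(-1, K(-4, 6)))*t = (17 - I*√5)*1 = 17 - I*√5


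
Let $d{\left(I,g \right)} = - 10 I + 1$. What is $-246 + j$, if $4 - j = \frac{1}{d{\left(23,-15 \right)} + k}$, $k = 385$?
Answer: $- \frac{37753}{156} \approx -242.01$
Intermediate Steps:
$d{\left(I,g \right)} = 1 - 10 I$
$j = \frac{623}{156}$ ($j = 4 - \frac{1}{\left(1 - 230\right) + 385} = 4 - \frac{1}{-229 + 385} = 4 - \frac{1}{156} = \frac{623}{156} \approx 3.9936$)
$-246 + j = -246 + \frac{623}{156} = - \frac{37753}{156}$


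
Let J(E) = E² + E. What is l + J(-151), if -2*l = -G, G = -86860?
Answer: -20780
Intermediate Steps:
J(E) = E + E²
l = -43430 (l = -(-1)*(-86860)/2 = -½*86860 = -43430)
l + J(-151) = -43430 - 151*(1 - 151) = -43430 - 151*(-150) = -43430 + 22650 = -20780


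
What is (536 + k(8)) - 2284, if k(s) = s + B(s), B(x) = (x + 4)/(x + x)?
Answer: -6957/4 ≈ -1739.3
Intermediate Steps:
B(x) = (4 + x)/(2*x) (B(x) = (4 + x)/((2*x)) = (4 + x)*(1/(2*x)) = (4 + x)/(2*x))
k(s) = s + (4 + s)/(2*s)
(536 + k(8)) - 2284 = (536 + (½ + 8 + 2/8)) - 2284 = (536 + (½ + 8 + 2*(⅛))) - 2284 = (536 + (½ + 8 + ¼)) - 2284 = (536 + 35/4) - 2284 = 2179/4 - 2284 = -6957/4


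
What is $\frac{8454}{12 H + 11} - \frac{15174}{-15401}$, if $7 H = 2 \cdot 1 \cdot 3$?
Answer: $\frac{913661304}{2294749} \approx 398.15$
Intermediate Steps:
$H = \frac{6}{7}$ ($H = \frac{2 \cdot 1 \cdot 3}{7} = \frac{2 \cdot 3}{7} = \frac{1}{7} \cdot 6 = \frac{6}{7} \approx 0.85714$)
$\frac{8454}{12 H + 11} - \frac{15174}{-15401} = \frac{8454}{12 \cdot \frac{6}{7} + 11} - \frac{15174}{-15401} = \frac{8454}{\frac{72}{7} + 11} - - \frac{15174}{15401} = \frac{8454}{\frac{149}{7}} + \frac{15174}{15401} = 8454 \cdot \frac{7}{149} + \frac{15174}{15401} = \frac{59178}{149} + \frac{15174}{15401} = \frac{913661304}{2294749}$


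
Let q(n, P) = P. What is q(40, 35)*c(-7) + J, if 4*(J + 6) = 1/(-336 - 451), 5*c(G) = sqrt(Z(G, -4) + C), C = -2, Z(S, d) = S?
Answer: -18889/3148 + 21*I ≈ -6.0003 + 21.0*I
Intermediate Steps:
c(G) = sqrt(-2 + G)/5 (c(G) = sqrt(G - 2)/5 = sqrt(-2 + G)/5)
J = -18889/3148 (J = -6 + 1/(4*(-336 - 451)) = -6 + (1/4)/(-787) = -6 + (1/4)*(-1/787) = -6 - 1/3148 = -18889/3148 ≈ -6.0003)
q(40, 35)*c(-7) + J = 35*(sqrt(-2 - 7)/5) - 18889/3148 = 35*(sqrt(-9)/5) - 18889/3148 = 35*((3*I)/5) - 18889/3148 = 35*(3*I/5) - 18889/3148 = 21*I - 18889/3148 = -18889/3148 + 21*I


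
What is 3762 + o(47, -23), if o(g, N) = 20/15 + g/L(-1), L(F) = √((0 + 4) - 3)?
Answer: 11431/3 ≈ 3810.3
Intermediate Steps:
L(F) = 1 (L(F) = √(4 - 3) = √1 = 1)
o(g, N) = 4/3 + g (o(g, N) = 20/15 + g/1 = 20*(1/15) + g*1 = 4/3 + g)
3762 + o(47, -23) = 3762 + (4/3 + 47) = 3762 + 145/3 = 11431/3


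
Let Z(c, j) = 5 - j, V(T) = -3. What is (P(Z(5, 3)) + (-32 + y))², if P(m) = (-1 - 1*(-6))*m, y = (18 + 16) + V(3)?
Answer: 81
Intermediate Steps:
y = 31 (y = (18 + 16) - 3 = 34 - 3 = 31)
P(m) = 5*m (P(m) = (-1 + 6)*m = 5*m)
(P(Z(5, 3)) + (-32 + y))² = (5*(5 - 1*3) + (-32 + 31))² = (5*(5 - 3) - 1)² = (5*2 - 1)² = (10 - 1)² = 9² = 81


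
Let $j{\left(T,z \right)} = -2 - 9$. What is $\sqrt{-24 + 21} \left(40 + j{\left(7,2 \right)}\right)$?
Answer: $29 i \sqrt{3} \approx 50.229 i$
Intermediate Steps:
$j{\left(T,z \right)} = -11$ ($j{\left(T,z \right)} = -2 - 9 = -11$)
$\sqrt{-24 + 21} \left(40 + j{\left(7,2 \right)}\right) = \sqrt{-24 + 21} \left(40 - 11\right) = \sqrt{-3} \cdot 29 = i \sqrt{3} \cdot 29 = 29 i \sqrt{3}$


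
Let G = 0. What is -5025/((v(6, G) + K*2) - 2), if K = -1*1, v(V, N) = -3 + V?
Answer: 5025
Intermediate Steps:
K = -1
-5025/((v(6, G) + K*2) - 2) = -5025/(((-3 + 6) - 1*2) - 2) = -5025/((3 - 2) - 2) = -5025/(1 - 2) = -5025/(-1) = -1*(-5025) = 5025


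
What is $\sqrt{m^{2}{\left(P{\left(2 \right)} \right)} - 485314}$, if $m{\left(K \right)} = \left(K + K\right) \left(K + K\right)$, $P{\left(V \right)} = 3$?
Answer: $i \sqrt{484018} \approx 695.71 i$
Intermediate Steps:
$m{\left(K \right)} = 4 K^{2}$ ($m{\left(K \right)} = 2 K 2 K = 4 K^{2}$)
$\sqrt{m^{2}{\left(P{\left(2 \right)} \right)} - 485314} = \sqrt{\left(4 \cdot 3^{2}\right)^{2} - 485314} = \sqrt{\left(4 \cdot 9\right)^{2} - 485314} = \sqrt{36^{2} - 485314} = \sqrt{1296 - 485314} = \sqrt{-484018} = i \sqrt{484018}$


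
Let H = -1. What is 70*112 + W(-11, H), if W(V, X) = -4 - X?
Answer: 7837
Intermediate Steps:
70*112 + W(-11, H) = 70*112 + (-4 - 1*(-1)) = 7840 + (-4 + 1) = 7840 - 3 = 7837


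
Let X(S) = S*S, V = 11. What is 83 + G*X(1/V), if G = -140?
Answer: 9903/121 ≈ 81.843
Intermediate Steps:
X(S) = S²
83 + G*X(1/V) = 83 - 140*(1/11)² = 83 - 140*1/121 = 83 - 140/121 = 9903/121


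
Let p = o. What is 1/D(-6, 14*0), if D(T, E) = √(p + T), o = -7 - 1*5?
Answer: -I*√2/6 ≈ -0.2357*I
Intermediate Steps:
o = -12 (o = -7 - 5 = -12)
p = -12
D(T, E) = √(-12 + T)
1/D(-6, 14*0) = 1/(√(-12 - 6)) = 1/(√(-18)) = 1/(3*I*√2) = -I*√2/6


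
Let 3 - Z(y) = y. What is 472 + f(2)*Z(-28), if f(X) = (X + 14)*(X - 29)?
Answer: -12920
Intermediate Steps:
f(X) = (-29 + X)*(14 + X) (f(X) = (14 + X)*(-29 + X) = (-29 + X)*(14 + X))
Z(y) = 3 - y
472 + f(2)*Z(-28) = 472 + (-406 + 2² - 15*2)*(3 - 1*(-28)) = 472 + (-406 + 4 - 30)*(3 + 28) = 472 - 432*31 = 472 - 13392 = -12920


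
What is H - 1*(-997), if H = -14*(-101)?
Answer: 2411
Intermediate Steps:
H = 1414
H - 1*(-997) = 1414 - 1*(-997) = 1414 + 997 = 2411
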